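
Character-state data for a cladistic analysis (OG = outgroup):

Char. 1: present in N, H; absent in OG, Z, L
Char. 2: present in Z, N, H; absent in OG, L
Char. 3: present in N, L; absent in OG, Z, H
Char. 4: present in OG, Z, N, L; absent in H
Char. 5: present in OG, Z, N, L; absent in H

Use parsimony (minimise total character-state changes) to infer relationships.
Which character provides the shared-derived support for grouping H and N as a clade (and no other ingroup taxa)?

Char. 1

Character polarity is set by the outgroup: the derived state is whichever differs from the outgroup's state, so for Char. 4, Char. 5 the derived state is 'absent', and for the remaining characters it is 'present'.
Char. 1: derived state 'present' in H and N only — synapomorphy for {H, N}.
Char. 2: derived state 'present' in H, N, and Z only — synapomorphy for {H, N, Z}.
Char. 3 (state 'present') occurs in L and N but conflicts with the nesting implied by the other characters — most parsimoniously interpreted as homoplasy.
Char. 4: derived state 'absent' in H only — an autapomorphy, so it tells us nothing about relationships among taxa.
Char. 5 (derived state 'absent') is unique to H (autapomorphy; uninformative for grouping).
Most parsimonious ingroup topology: ((Z,(N,H)),L).
The clade {H, N} is supported by Char. 1: its derived state 'present' occurs in exactly those taxa and in no other taxon (including the outgroup).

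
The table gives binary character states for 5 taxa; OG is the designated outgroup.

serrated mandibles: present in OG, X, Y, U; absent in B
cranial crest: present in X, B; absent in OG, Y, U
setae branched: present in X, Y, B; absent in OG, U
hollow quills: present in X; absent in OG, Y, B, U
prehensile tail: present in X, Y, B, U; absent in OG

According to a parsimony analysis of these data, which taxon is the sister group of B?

Character polarity is set by the outgroup: the derived state is whichever differs from the outgroup's state, so for serrated mandibles the derived state is 'absent', and for the remaining characters it is 'present'.
serrated mandibles: derived state 'absent' in B only — an autapomorphy, so it tells us nothing about relationships among taxa.
Only B and X show the derived state 'present' for cranial crest, supporting them as a clade.
Only B, X, and Y show the derived state 'present' for setae branched, supporting them as a clade.
hollow quills (derived state 'present') is unique to X (autapomorphy; uninformative for grouping).
All ingroup taxa share the derived state 'present' for prehensile tail; it defines the ingroup but does not resolve relationships within it.
Most parsimonious ingroup topology: (((X,B),Y),U).
B and X form a cherry on this tree, so they are sister taxa.

X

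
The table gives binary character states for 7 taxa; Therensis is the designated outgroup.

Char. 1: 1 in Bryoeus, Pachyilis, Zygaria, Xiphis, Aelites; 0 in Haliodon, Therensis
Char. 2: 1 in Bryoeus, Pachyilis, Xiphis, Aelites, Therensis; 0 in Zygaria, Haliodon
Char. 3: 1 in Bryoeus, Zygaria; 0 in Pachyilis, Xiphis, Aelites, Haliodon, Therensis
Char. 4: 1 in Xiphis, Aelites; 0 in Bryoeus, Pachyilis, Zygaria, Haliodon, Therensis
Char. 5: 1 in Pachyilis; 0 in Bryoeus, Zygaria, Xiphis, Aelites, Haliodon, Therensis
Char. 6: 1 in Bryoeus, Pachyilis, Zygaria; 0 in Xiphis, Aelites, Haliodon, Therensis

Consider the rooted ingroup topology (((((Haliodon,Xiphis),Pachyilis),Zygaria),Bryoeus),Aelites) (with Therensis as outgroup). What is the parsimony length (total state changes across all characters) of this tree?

Map each character onto (((((Haliodon,Xiphis),Pachyilis),Zygaria),Bryoeus),Aelites) (rooted by Therensis) and count the minimum state changes it requires (Fitch parsimony):
Char. 1: 2; Char. 2: 2; Char. 3: 2; Char. 4: 2; Char. 5: 1; Char. 6: 2.
Total tree length = 11.

11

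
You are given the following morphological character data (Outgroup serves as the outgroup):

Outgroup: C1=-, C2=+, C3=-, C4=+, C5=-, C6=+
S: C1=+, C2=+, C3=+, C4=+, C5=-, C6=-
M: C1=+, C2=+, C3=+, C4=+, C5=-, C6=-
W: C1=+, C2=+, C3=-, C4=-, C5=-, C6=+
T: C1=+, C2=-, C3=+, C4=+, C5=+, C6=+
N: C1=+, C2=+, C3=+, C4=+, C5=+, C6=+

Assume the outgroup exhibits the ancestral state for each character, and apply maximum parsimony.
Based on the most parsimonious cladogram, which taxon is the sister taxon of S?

M

Character polarity is set by the outgroup: the derived state is whichever differs from the outgroup's state, so for C2, C4, C6 the derived state is '-', and for the remaining characters it is '+'.
C1 (derived state '+') is shared by all ingroup taxa — unites the whole ingroup.
C2: derived state '-' in T only — an autapomorphy, so it tells us nothing about relationships among taxa.
C3: derived state '+' in M, N, S, and T only — synapomorphy for {M, N, S, T}.
C4 (derived state '-') is unique to W (autapomorphy; uninformative for grouping).
C5: derived state '+' in N and T only — synapomorphy for {N, T}.
C6 (derived state '-') is shared by M and S — a synapomorphy uniting that clade.
Most parsimonious ingroup topology: (((S,M),(T,N)),W).
S and M form a cherry on this tree, so they are sister taxa.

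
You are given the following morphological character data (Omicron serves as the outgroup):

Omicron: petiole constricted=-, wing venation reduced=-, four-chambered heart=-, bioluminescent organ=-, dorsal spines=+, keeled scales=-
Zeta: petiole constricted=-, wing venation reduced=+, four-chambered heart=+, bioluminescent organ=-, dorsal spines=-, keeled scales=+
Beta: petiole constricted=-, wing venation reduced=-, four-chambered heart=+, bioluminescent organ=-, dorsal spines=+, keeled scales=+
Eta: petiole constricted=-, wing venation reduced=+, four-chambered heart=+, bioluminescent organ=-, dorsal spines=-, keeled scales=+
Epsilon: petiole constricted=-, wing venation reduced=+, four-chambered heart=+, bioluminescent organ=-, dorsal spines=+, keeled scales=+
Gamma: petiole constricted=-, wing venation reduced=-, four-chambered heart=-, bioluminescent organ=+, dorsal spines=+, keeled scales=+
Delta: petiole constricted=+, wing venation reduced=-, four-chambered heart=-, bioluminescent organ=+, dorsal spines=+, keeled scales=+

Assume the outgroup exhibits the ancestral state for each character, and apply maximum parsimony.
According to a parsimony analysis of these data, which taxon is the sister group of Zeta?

Eta

Character polarity is set by the outgroup: the derived state is whichever differs from the outgroup's state, so for dorsal spines the derived state is '-', and for the remaining characters it is '+'.
petiole constricted: derived state '+' in Delta only — an autapomorphy, so it tells us nothing about relationships among taxa.
wing venation reduced: derived state '+' in Epsilon, Eta, and Zeta only — synapomorphy for {Epsilon, Eta, Zeta}.
four-chambered heart: derived state '+' in Beta, Epsilon, Eta, and Zeta only — synapomorphy for {Beta, Epsilon, Eta, Zeta}.
Only Delta and Gamma show the derived state '+' for bioluminescent organ, supporting them as a clade.
dorsal spines: derived state '-' in Eta and Zeta only — synapomorphy for {Eta, Zeta}.
keeled scales (derived state '+') is shared by all ingroup taxa — unites the whole ingroup.
Most parsimonious ingroup topology: ((((Zeta,Eta),Epsilon),Beta),(Gamma,Delta)).
Zeta and Eta form a cherry on this tree, so they are sister taxa.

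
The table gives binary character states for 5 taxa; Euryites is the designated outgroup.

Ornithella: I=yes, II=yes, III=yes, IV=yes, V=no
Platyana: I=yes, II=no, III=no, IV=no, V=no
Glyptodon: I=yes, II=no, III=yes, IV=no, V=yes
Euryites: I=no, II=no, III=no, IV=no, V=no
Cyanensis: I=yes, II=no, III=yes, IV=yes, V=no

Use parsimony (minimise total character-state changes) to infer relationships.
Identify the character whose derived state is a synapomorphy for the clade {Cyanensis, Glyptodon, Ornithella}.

III

The outgroup has state 'no' for every character, so 'yes' is the derived state throughout.
I (derived state 'yes') is shared by all ingroup taxa — unites the whole ingroup.
II (derived state 'yes') is unique to Ornithella (autapomorphy; uninformative for grouping).
III: derived state 'yes' in Cyanensis, Glyptodon, and Ornithella only — synapomorphy for {Cyanensis, Glyptodon, Ornithella}.
IV: derived state 'yes' in Cyanensis and Ornithella only — synapomorphy for {Cyanensis, Ornithella}.
V (derived state 'yes') is unique to Glyptodon (autapomorphy; uninformative for grouping).
Most parsimonious ingroup topology: (Platyana,(Glyptodon,(Ornithella,Cyanensis))).
The clade {Cyanensis, Glyptodon, Ornithella} is supported by III: its derived state 'yes' occurs in exactly those taxa and in no other taxon (including the outgroup).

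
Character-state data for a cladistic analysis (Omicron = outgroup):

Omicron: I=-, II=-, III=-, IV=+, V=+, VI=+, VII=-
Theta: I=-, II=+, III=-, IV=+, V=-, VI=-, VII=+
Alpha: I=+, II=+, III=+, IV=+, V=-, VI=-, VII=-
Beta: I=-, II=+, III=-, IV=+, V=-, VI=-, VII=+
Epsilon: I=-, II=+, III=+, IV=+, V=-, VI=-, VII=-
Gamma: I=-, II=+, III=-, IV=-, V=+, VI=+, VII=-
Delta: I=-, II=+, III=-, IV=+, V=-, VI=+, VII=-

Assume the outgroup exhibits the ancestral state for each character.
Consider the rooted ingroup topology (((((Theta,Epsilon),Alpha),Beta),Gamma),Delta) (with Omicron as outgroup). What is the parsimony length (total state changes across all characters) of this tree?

10

Map each character onto (((((Theta,Epsilon),Alpha),Beta),Gamma),Delta) (rooted by Omicron) and count the minimum state changes it requires (Fitch parsimony):
I: 1; II: 1; III: 2; IV: 1; V: 2; VI: 1; VII: 2.
Total tree length = 10.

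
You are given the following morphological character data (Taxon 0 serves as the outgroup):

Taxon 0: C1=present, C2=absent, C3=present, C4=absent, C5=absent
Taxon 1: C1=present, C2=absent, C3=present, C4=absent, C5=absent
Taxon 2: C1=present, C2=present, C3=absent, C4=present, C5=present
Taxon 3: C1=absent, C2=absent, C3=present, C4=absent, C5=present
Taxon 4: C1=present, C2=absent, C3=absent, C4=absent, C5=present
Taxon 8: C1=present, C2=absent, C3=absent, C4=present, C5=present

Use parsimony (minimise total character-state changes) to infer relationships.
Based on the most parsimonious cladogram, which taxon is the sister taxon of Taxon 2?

Character polarity is set by the outgroup: the derived state is whichever differs from the outgroup's state, so for C1, C3 the derived state is 'absent', and for the remaining characters it is 'present'.
C1: derived state 'absent' in Taxon 3 only — an autapomorphy, so it tells us nothing about relationships among taxa.
C2 (derived state 'present') is unique to Taxon 2 (autapomorphy; uninformative for grouping).
C3 (derived state 'absent') is shared by Taxon 2, Taxon 4, and Taxon 8 — a synapomorphy uniting that clade.
C4 (derived state 'present') is shared by Taxon 2 and Taxon 8 — a synapomorphy uniting that clade.
C5: derived state 'present' in Taxon 2, Taxon 3, Taxon 4, and Taxon 8 only — synapomorphy for {Taxon 2, Taxon 3, Taxon 4, Taxon 8}.
Most parsimonious ingroup topology: (Taxon 1,(((Taxon 2,Taxon 8),Taxon 4),Taxon 3)).
Taxon 2 and Taxon 8 form a cherry on this tree, so they are sister taxa.

Taxon 8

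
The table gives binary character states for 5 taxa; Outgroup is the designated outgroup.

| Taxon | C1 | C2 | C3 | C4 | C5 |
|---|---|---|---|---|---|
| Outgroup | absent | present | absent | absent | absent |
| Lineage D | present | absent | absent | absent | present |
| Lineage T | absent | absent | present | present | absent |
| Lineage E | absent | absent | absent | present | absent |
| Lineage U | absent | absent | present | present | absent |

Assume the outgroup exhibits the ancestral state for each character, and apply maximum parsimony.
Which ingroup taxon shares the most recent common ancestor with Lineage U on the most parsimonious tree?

Character polarity is set by the outgroup: the derived state is whichever differs from the outgroup's state, so for C2 the derived state is 'absent', and for the remaining characters it is 'present'.
C1: derived state 'present' in Lineage D only — an autapomorphy, so it tells us nothing about relationships among taxa.
C2 (derived state 'absent') is shared by all ingroup taxa — unites the whole ingroup.
Only Lineage T and Lineage U show the derived state 'present' for C3, supporting them as a clade.
Only Lineage E, Lineage T, and Lineage U show the derived state 'present' for C4, supporting them as a clade.
C5 (derived state 'present') is unique to Lineage D (autapomorphy; uninformative for grouping).
Most parsimonious ingroup topology: (Lineage D,((Lineage T,Lineage U),Lineage E)).
Lineage U and Lineage T form a cherry on this tree, so they are sister taxa.

Lineage T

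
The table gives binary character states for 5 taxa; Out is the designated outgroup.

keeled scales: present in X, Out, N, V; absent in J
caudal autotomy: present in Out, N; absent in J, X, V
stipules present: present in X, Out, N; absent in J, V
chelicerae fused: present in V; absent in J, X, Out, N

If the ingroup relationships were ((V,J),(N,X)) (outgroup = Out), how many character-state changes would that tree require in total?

Map each character onto ((V,J),(N,X)) (rooted by Out) and count the minimum state changes it requires (Fitch parsimony):
keeled scales: 1; caudal autotomy: 2; stipules present: 1; chelicerae fused: 1.
Total tree length = 5.

5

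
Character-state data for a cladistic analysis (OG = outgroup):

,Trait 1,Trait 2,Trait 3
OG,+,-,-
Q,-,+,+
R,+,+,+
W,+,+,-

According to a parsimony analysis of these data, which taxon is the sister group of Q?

Character polarity is set by the outgroup: the derived state is whichever differs from the outgroup's state, so for Trait 1 the derived state is '-', and for the remaining characters it is '+'.
Trait 1 (derived state '-') is unique to Q (autapomorphy; uninformative for grouping).
Trait 2 (derived state '+') is shared by all ingroup taxa — unites the whole ingroup.
Trait 3 (derived state '+') is shared by Q and R — a synapomorphy uniting that clade.
Most parsimonious ingroup topology: ((Q,R),W).
Q and R form a cherry on this tree, so they are sister taxa.

R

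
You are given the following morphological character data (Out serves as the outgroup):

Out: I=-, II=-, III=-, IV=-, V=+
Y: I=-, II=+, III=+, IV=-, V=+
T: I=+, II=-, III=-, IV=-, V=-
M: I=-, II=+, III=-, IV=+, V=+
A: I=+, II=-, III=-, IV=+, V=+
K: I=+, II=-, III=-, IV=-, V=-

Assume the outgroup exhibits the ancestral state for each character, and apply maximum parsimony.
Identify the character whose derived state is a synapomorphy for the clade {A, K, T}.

Character polarity is set by the outgroup: the derived state is whichever differs from the outgroup's state, so for V the derived state is '-', and for the remaining characters it is '+'.
Only A, K, and T show the derived state '+' for I, supporting them as a clade.
Only M and Y show the derived state '+' for II, supporting them as a clade.
III (derived state '+') is unique to Y (autapomorphy; uninformative for grouping).
IV (state '+') occurs in A and M but conflicts with the nesting implied by the other characters — most parsimoniously interpreted as homoplasy.
Only K and T show the derived state '-' for V, supporting them as a clade.
Most parsimonious ingroup topology: ((Y,M),((T,K),A)).
The clade {A, K, T} is supported by I: its derived state '+' occurs in exactly those taxa and in no other taxon (including the outgroup).

I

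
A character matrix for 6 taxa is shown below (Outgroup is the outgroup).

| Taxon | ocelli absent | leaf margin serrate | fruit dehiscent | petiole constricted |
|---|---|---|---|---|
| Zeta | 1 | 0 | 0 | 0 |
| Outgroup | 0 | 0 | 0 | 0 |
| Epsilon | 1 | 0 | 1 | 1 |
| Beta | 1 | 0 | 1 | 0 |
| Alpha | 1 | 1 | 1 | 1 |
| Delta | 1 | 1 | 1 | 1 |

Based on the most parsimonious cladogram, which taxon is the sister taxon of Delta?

Alpha

The outgroup has state '0' for every character, so '1' is the derived state throughout.
All ingroup taxa share the derived state '1' for ocelli absent; it defines the ingroup but does not resolve relationships within it.
leaf margin serrate: derived state '1' in Alpha and Delta only — synapomorphy for {Alpha, Delta}.
fruit dehiscent (derived state '1') is shared by Alpha, Beta, Delta, and Epsilon — a synapomorphy uniting that clade.
petiole constricted (derived state '1') is shared by Alpha, Delta, and Epsilon — a synapomorphy uniting that clade.
Most parsimonious ingroup topology: (Zeta,((Epsilon,(Alpha,Delta)),Beta)).
Delta and Alpha form a cherry on this tree, so they are sister taxa.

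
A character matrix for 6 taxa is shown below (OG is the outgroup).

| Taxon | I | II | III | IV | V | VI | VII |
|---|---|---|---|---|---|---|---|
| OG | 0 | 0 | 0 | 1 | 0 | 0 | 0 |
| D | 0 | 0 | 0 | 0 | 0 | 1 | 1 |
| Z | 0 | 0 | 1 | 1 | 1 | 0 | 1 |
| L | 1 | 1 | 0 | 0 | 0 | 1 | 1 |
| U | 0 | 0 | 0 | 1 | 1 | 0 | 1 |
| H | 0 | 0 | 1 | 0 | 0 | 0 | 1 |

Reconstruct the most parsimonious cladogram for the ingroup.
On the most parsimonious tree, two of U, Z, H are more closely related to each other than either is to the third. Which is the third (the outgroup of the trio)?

H

Character polarity is set by the outgroup: the derived state is whichever differs from the outgroup's state, so for IV the derived state is '0', and for the remaining characters it is '1'.
I: derived state '1' in L only — an autapomorphy, so it tells us nothing about relationships among taxa.
II (derived state '1') is unique to L (autapomorphy; uninformative for grouping).
III (state '1') occurs in H and Z but conflicts with the nesting implied by the other characters — most parsimoniously interpreted as homoplasy.
IV: derived state '0' in D, H, and L only — synapomorphy for {D, H, L}.
Only U and Z show the derived state '1' for V, supporting them as a clade.
VI: derived state '1' in D and L only — synapomorphy for {D, L}.
VII (derived state '1') is shared by all ingroup taxa — unites the whole ingroup.
Most parsimonious ingroup topology: (((D,L),H),(Z,U)).
Z and U share a more recent common ancestor with each other than either does with H, so H is the least closely related of the three.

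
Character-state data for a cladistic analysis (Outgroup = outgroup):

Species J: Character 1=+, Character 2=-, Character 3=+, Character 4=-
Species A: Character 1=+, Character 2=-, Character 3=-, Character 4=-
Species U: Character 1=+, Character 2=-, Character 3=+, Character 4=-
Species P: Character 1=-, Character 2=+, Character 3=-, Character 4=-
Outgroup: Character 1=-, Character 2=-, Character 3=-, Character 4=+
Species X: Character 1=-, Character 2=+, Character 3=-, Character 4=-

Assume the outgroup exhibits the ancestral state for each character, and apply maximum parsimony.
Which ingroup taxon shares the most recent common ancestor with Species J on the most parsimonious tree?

Species U

Character polarity is set by the outgroup: the derived state is whichever differs from the outgroup's state, so for Character 4 the derived state is '-', and for the remaining characters it is '+'.
Character 1: derived state '+' in Species A, Species J, and Species U only — synapomorphy for {Species A, Species J, Species U}.
Character 2 (derived state '+') is shared by Species P and Species X — a synapomorphy uniting that clade.
Character 3 (derived state '+') is shared by Species J and Species U — a synapomorphy uniting that clade.
Character 4 (derived state '-') is shared by all ingroup taxa — unites the whole ingroup.
Most parsimonious ingroup topology: ((Species A,(Species J,Species U)),(Species X,Species P)).
Species J and Species U form a cherry on this tree, so they are sister taxa.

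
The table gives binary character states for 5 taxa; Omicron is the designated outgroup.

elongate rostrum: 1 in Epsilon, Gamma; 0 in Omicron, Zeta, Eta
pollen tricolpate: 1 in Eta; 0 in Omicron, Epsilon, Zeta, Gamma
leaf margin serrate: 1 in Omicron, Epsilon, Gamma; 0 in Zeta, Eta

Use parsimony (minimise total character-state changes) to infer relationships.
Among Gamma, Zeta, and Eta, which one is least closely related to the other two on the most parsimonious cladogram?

Character polarity is set by the outgroup: the derived state is whichever differs from the outgroup's state, so for leaf margin serrate the derived state is '0', and for the remaining characters it is '1'.
elongate rostrum (derived state '1') is shared by Epsilon and Gamma — a synapomorphy uniting that clade.
pollen tricolpate (derived state '1') is unique to Eta (autapomorphy; uninformative for grouping).
Only Eta and Zeta show the derived state '0' for leaf margin serrate, supporting them as a clade.
Most parsimonious ingroup topology: ((Epsilon,Gamma),(Zeta,Eta)).
Eta and Zeta share a more recent common ancestor with each other than either does with Gamma, so Gamma is the least closely related of the three.

Gamma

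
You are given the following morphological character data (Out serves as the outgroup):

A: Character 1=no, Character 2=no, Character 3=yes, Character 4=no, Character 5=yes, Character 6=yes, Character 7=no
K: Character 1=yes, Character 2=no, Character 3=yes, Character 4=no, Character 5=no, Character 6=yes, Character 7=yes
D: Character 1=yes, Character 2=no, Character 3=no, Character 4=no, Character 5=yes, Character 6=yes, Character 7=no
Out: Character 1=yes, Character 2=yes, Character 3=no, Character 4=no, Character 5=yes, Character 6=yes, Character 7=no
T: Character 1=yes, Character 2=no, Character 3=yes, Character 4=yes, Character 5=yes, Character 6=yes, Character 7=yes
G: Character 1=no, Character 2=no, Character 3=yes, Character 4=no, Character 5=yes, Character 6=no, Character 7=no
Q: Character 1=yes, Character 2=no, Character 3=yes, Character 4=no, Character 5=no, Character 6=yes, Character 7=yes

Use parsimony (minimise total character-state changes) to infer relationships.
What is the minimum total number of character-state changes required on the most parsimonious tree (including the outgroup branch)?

Character polarity is set by the outgroup: the derived state is whichever differs from the outgroup's state, so for Character 1, Character 2, Character 5, Character 6 the derived state is 'no', and for the remaining characters it is 'yes'.
Only A and G show the derived state 'no' for Character 1, supporting them as a clade.
Character 2 (derived state 'no') is shared by all ingroup taxa — unites the whole ingroup.
Character 3: derived state 'yes' in A, G, K, Q, and T only — synapomorphy for {A, G, K, Q, T}.
Character 4: derived state 'yes' in T only — an autapomorphy, so it tells us nothing about relationships among taxa.
Character 5 (derived state 'no') is shared by K and Q — a synapomorphy uniting that clade.
Character 6: derived state 'no' in G only — an autapomorphy, so it tells us nothing about relationships among taxa.
Only K, Q, and T show the derived state 'yes' for Character 7, supporting them as a clade.
Most parsimonious ingroup topology: (D,(((K,Q),T),(G,A))).
Changes per character on this tree: Character 1: 1; Character 2: 1; Character 3: 1; Character 4: 1; Character 5: 1; Character 6: 1; Character 7: 1.
Total = 7.

7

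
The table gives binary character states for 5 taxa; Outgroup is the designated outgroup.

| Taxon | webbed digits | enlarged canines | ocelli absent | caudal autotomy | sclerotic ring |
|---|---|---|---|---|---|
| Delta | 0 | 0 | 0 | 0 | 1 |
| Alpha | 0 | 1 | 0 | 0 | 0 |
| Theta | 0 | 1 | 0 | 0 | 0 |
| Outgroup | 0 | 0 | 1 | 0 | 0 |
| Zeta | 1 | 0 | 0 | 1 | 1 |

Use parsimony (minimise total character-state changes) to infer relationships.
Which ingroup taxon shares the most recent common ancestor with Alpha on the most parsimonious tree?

Theta

Character polarity is set by the outgroup: the derived state is whichever differs from the outgroup's state, so for ocelli absent the derived state is '0', and for the remaining characters it is '1'.
webbed digits: derived state '1' in Zeta only — an autapomorphy, so it tells us nothing about relationships among taxa.
enlarged canines (derived state '1') is shared by Alpha and Theta — a synapomorphy uniting that clade.
ocelli absent (derived state '0') is shared by all ingroup taxa — unites the whole ingroup.
caudal autotomy: derived state '1' in Zeta only — an autapomorphy, so it tells us nothing about relationships among taxa.
sclerotic ring (derived state '1') is shared by Delta and Zeta — a synapomorphy uniting that clade.
Most parsimonious ingroup topology: ((Alpha,Theta),(Delta,Zeta)).
Alpha and Theta form a cherry on this tree, so they are sister taxa.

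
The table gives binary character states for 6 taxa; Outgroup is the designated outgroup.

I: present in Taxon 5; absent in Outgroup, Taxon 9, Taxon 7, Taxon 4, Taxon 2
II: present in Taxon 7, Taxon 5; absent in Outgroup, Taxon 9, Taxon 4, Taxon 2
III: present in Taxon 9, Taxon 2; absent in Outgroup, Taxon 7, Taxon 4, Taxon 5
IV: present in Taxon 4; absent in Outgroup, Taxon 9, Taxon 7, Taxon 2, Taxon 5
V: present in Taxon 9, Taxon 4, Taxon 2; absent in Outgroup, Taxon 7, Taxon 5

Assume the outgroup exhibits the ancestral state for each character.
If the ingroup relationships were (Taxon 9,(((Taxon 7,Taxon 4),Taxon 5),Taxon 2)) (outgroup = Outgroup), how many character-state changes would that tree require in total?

9

Map each character onto (Taxon 9,(((Taxon 7,Taxon 4),Taxon 5),Taxon 2)) (rooted by Outgroup) and count the minimum state changes it requires (Fitch parsimony):
I: 1; II: 2; III: 2; IV: 1; V: 3.
Total tree length = 9.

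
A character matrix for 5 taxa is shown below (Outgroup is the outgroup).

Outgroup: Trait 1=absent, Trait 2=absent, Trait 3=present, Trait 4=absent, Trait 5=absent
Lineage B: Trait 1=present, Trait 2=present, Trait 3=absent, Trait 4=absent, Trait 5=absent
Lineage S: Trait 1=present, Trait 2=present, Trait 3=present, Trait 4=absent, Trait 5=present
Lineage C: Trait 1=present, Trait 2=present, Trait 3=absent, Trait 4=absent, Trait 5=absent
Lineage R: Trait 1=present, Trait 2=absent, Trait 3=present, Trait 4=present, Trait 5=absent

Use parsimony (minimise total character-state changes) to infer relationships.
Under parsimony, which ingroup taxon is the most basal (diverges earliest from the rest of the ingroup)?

Character polarity is set by the outgroup: the derived state is whichever differs from the outgroup's state, so for Trait 3 the derived state is 'absent', and for the remaining characters it is 'present'.
All ingroup taxa share the derived state 'present' for Trait 1; it defines the ingroup but does not resolve relationships within it.
Trait 2: derived state 'present' in Lineage B, Lineage C, and Lineage S only — synapomorphy for {Lineage B, Lineage C, Lineage S}.
Trait 3: derived state 'absent' in Lineage B and Lineage C only — synapomorphy for {Lineage B, Lineage C}.
Trait 4 (derived state 'present') is unique to Lineage R (autapomorphy; uninformative for grouping).
Trait 5 (derived state 'present') is unique to Lineage S (autapomorphy; uninformative for grouping).
Most parsimonious ingroup topology: (((Lineage B,Lineage C),Lineage S),Lineage R).
Lineage R is sister to the clade containing all other ingroup taxa, so it is the earliest-diverging (most basal) ingroup lineage.

Lineage R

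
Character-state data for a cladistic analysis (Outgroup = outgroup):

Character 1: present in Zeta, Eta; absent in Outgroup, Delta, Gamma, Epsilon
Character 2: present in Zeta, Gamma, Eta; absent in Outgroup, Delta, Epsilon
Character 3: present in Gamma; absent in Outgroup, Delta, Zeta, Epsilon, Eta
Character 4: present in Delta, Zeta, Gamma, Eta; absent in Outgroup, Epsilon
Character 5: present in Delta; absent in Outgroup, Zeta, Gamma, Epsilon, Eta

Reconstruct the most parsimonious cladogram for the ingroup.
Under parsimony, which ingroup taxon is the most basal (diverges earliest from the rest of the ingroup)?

The outgroup has state 'absent' for every character, so 'present' is the derived state throughout.
Character 1 (derived state 'present') is shared by Eta and Zeta — a synapomorphy uniting that clade.
Only Eta, Gamma, and Zeta show the derived state 'present' for Character 2, supporting them as a clade.
Character 3 (derived state 'present') is unique to Gamma (autapomorphy; uninformative for grouping).
Character 4: derived state 'present' in Delta, Eta, Gamma, and Zeta only — synapomorphy for {Delta, Eta, Gamma, Zeta}.
Character 5 (derived state 'present') is unique to Delta (autapomorphy; uninformative for grouping).
Most parsimonious ingroup topology: ((Delta,((Zeta,Eta),Gamma)),Epsilon).
Epsilon is sister to the clade containing all other ingroup taxa, so it is the earliest-diverging (most basal) ingroup lineage.

Epsilon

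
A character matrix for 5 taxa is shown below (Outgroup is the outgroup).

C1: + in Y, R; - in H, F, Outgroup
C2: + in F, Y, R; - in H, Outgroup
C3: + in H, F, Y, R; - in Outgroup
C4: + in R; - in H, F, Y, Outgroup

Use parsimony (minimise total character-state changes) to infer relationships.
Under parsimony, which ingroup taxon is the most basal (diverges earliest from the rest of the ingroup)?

H

The outgroup has state '-' for every character, so '+' is the derived state throughout.
C1: derived state '+' in R and Y only — synapomorphy for {R, Y}.
C2 (derived state '+') is shared by F, R, and Y — a synapomorphy uniting that clade.
C3 (derived state '+') is shared by all ingroup taxa — unites the whole ingroup.
C4: derived state '+' in R only — an autapomorphy, so it tells us nothing about relationships among taxa.
Most parsimonious ingroup topology: (((Y,R),F),H).
H is sister to the clade containing all other ingroup taxa, so it is the earliest-diverging (most basal) ingroup lineage.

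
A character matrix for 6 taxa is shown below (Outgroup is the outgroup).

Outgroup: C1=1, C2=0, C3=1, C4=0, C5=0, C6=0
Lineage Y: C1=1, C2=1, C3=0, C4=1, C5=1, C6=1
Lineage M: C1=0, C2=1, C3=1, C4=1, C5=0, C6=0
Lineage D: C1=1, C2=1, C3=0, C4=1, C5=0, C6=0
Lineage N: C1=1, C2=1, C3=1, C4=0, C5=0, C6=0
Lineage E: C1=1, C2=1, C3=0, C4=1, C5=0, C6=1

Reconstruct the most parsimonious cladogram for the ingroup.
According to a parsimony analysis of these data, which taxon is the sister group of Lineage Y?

Character polarity is set by the outgroup: the derived state is whichever differs from the outgroup's state, so for C1, C3 the derived state is '0', and for the remaining characters it is '1'.
C1 (derived state '0') is unique to Lineage M (autapomorphy; uninformative for grouping).
C2 (derived state '1') is shared by all ingroup taxa — unites the whole ingroup.
C3 (derived state '0') is shared by Lineage D, Lineage E, and Lineage Y — a synapomorphy uniting that clade.
Only Lineage D, Lineage E, Lineage M, and Lineage Y show the derived state '1' for C4, supporting them as a clade.
C5 (derived state '1') is unique to Lineage Y (autapomorphy; uninformative for grouping).
Only Lineage E and Lineage Y show the derived state '1' for C6, supporting them as a clade.
Most parsimonious ingroup topology: ((((Lineage Y,Lineage E),Lineage D),Lineage M),Lineage N).
Lineage Y and Lineage E form a cherry on this tree, so they are sister taxa.

Lineage E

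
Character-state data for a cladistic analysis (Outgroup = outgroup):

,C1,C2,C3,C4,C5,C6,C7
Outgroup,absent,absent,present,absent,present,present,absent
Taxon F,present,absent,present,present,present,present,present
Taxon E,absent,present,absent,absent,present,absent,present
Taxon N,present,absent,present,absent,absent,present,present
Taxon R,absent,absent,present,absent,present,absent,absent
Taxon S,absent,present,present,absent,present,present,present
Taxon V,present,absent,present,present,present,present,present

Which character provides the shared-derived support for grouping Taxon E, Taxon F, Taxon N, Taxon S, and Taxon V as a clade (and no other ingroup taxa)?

Character polarity is set by the outgroup: the derived state is whichever differs from the outgroup's state, so for C3, C5, C6 the derived state is 'absent', and for the remaining characters it is 'present'.
C1 (derived state 'present') is shared by Taxon F, Taxon N, and Taxon V — a synapomorphy uniting that clade.
Only Taxon E and Taxon S show the derived state 'present' for C2, supporting them as a clade.
C3: derived state 'absent' in Taxon E only — an autapomorphy, so it tells us nothing about relationships among taxa.
C4 (derived state 'present') is shared by Taxon F and Taxon V — a synapomorphy uniting that clade.
C5: derived state 'absent' in Taxon N only — an autapomorphy, so it tells us nothing about relationships among taxa.
C6 groups Taxon E and Taxon R, which is incompatible with the clades supported by the remaining characters; treating it as convergent (homoplasy) costs fewer steps than any alternative tree.
Only Taxon E, Taxon F, Taxon N, Taxon S, and Taxon V show the derived state 'present' for C7, supporting them as a clade.
Most parsimonious ingroup topology: ((((Taxon F,Taxon V),Taxon N),(Taxon E,Taxon S)),Taxon R).
The clade {Taxon E, Taxon F, Taxon N, Taxon S, Taxon V} is supported by C7: its derived state 'present' occurs in exactly those taxa and in no other taxon (including the outgroup).

C7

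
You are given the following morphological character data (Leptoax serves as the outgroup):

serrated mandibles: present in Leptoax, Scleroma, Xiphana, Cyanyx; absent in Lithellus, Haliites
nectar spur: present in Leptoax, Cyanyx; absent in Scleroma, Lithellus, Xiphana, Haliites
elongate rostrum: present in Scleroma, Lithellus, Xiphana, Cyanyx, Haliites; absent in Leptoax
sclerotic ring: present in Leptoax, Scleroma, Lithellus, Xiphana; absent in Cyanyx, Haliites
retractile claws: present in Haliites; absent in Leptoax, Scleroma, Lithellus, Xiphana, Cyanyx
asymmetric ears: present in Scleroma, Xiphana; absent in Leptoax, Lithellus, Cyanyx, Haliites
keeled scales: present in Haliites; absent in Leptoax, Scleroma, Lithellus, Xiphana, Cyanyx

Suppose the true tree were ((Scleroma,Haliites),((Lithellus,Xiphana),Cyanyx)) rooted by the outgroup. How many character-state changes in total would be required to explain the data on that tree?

11

Map each character onto ((Scleroma,Haliites),((Lithellus,Xiphana),Cyanyx)) (rooted by Leptoax) and count the minimum state changes it requires (Fitch parsimony):
serrated mandibles: 2; nectar spur: 2; elongate rostrum: 1; sclerotic ring: 2; retractile claws: 1; asymmetric ears: 2; keeled scales: 1.
Total tree length = 11.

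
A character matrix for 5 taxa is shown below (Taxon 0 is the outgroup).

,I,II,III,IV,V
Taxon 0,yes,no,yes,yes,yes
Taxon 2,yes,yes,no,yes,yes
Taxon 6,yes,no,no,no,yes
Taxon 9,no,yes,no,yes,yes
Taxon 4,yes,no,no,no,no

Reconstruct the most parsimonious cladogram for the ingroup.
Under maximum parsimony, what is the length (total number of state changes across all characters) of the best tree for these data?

Character polarity is set by the outgroup: the derived state is whichever differs from the outgroup's state, so for I, III, IV, V the derived state is 'no', and for the remaining characters it is 'yes'.
I (derived state 'no') is unique to Taxon 9 (autapomorphy; uninformative for grouping).
Only Taxon 2 and Taxon 9 show the derived state 'yes' for II, supporting them as a clade.
All ingroup taxa share the derived state 'no' for III; it defines the ingroup but does not resolve relationships within it.
Only Taxon 4 and Taxon 6 show the derived state 'no' for IV, supporting them as a clade.
V: derived state 'no' in Taxon 4 only — an autapomorphy, so it tells us nothing about relationships among taxa.
Most parsimonious ingroup topology: ((Taxon 2,Taxon 9),(Taxon 6,Taxon 4)).
Changes per character on this tree: I: 1; II: 1; III: 1; IV: 1; V: 1.
Total = 5.

5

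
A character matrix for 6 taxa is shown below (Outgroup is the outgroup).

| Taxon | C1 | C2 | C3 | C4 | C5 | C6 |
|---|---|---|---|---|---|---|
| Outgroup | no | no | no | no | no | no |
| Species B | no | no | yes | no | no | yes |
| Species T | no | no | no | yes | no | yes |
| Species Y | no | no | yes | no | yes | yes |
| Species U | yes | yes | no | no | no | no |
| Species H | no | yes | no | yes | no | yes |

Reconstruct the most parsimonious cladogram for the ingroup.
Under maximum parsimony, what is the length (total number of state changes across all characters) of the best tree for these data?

The outgroup has state 'no' for every character, so 'yes' is the derived state throughout.
C1 (derived state 'yes') is unique to Species U (autapomorphy; uninformative for grouping).
C2 groups Species H and Species U, which is incompatible with the clades supported by the remaining characters; treating it as convergent (homoplasy) costs fewer steps than any alternative tree.
C3 (derived state 'yes') is shared by Species B and Species Y — a synapomorphy uniting that clade.
Only Species H and Species T show the derived state 'yes' for C4, supporting them as a clade.
C5 (derived state 'yes') is unique to Species Y (autapomorphy; uninformative for grouping).
C6: derived state 'yes' in Species B, Species H, Species T, and Species Y only — synapomorphy for {Species B, Species H, Species T, Species Y}.
Most parsimonious ingroup topology: (Species U,((Species B,Species Y),(Species H,Species T))).
Changes per character on this tree: C1: 1; C2: 2; C3: 1; C4: 1; C5: 1; C6: 1.
Total = 7.

7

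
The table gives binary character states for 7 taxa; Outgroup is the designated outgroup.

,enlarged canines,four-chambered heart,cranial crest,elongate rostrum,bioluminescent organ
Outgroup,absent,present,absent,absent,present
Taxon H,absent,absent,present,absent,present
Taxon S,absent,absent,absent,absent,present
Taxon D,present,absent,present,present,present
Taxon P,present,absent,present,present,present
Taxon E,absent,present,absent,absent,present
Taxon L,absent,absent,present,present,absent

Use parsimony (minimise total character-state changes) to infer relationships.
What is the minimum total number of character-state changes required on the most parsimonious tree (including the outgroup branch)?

5

Character polarity is set by the outgroup: the derived state is whichever differs from the outgroup's state, so for four-chambered heart, bioluminescent organ the derived state is 'absent', and for the remaining characters it is 'present'.
enlarged canines (derived state 'present') is shared by Taxon D and Taxon P — a synapomorphy uniting that clade.
Only Taxon D, Taxon H, Taxon L, Taxon P, and Taxon S show the derived state 'absent' for four-chambered heart, supporting them as a clade.
Only Taxon D, Taxon H, Taxon L, and Taxon P show the derived state 'present' for cranial crest, supporting them as a clade.
elongate rostrum: derived state 'present' in Taxon D, Taxon L, and Taxon P only — synapomorphy for {Taxon D, Taxon L, Taxon P}.
bioluminescent organ (derived state 'absent') is unique to Taxon L (autapomorphy; uninformative for grouping).
Most parsimonious ingroup topology: (((Taxon H,((Taxon D,Taxon P),Taxon L)),Taxon S),Taxon E).
Changes per character on this tree: enlarged canines: 1; four-chambered heart: 1; cranial crest: 1; elongate rostrum: 1; bioluminescent organ: 1.
Total = 5.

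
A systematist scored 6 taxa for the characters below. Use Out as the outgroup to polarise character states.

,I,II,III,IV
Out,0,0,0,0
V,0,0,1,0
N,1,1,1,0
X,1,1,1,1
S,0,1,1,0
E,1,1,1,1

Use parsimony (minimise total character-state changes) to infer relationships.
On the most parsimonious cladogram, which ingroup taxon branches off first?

V

The outgroup has state '0' for every character, so '1' is the derived state throughout.
I (derived state '1') is shared by E, N, and X — a synapomorphy uniting that clade.
II: derived state '1' in E, N, S, and X only — synapomorphy for {E, N, S, X}.
All ingroup taxa share the derived state '1' for III; it defines the ingroup but does not resolve relationships within it.
Only E and X show the derived state '1' for IV, supporting them as a clade.
Most parsimonious ingroup topology: (V,((N,(X,E)),S)).
V is sister to the clade containing all other ingroup taxa, so it is the earliest-diverging (most basal) ingroup lineage.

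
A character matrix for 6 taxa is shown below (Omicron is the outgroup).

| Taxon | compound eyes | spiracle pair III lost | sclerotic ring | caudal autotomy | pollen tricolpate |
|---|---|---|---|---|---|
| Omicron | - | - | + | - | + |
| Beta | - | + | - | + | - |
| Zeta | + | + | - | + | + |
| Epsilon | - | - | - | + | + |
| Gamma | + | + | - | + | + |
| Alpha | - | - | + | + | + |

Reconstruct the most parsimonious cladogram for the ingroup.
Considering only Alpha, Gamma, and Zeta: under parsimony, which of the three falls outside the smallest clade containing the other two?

Alpha

Character polarity is set by the outgroup: the derived state is whichever differs from the outgroup's state, so for sclerotic ring, pollen tricolpate the derived state is '-', and for the remaining characters it is '+'.
compound eyes: derived state '+' in Gamma and Zeta only — synapomorphy for {Gamma, Zeta}.
spiracle pair III lost: derived state '+' in Beta, Gamma, and Zeta only — synapomorphy for {Beta, Gamma, Zeta}.
sclerotic ring: derived state '-' in Beta, Epsilon, Gamma, and Zeta only — synapomorphy for {Beta, Epsilon, Gamma, Zeta}.
All ingroup taxa share the derived state '+' for caudal autotomy; it defines the ingroup but does not resolve relationships within it.
pollen tricolpate: derived state '-' in Beta only — an autapomorphy, so it tells us nothing about relationships among taxa.
Most parsimonious ingroup topology: (((Beta,(Zeta,Gamma)),Epsilon),Alpha).
Zeta and Gamma share a more recent common ancestor with each other than either does with Alpha, so Alpha is the least closely related of the three.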